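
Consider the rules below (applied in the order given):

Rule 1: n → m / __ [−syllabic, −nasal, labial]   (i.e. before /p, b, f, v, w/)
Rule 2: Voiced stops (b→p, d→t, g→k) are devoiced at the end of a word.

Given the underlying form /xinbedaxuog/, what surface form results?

Rule 1 (nasal place assimilation): /n/ precedes the labial consonant /b/, so it assimilates in place to [m]. /xinbedaxuog/ → ximbedaxuog.
Rule 2 (final devoicing): /g/ is a voiced stop in word-final position, so it devoices to [k]. /ximbedaxuog/ → ximbedaxuok.

ximbedaxuok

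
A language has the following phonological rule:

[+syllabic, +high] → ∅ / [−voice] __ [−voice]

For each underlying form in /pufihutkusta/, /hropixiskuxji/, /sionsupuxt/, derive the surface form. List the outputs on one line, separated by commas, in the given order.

pfhtksta, hropxskxji, sionspxt

/pufihutkusta/: /u/ is a high vowel flanked by voiceless consonants /p/ and /f/, so it deletes. /i/ is a high vowel flanked by voiceless consonants /f/ and /h/, so it deletes. /u/ is a high vowel flanked by voiceless consonants /h/ and /t/, so it deletes. /u/ is a high vowel flanked by voiceless consonants /k/ and /s/, so it deletes. → [pfhtksta].
/hropixiskuxji/: /i/ is a high vowel flanked by voiceless consonants /p/ and /x/, so it deletes. /i/ is a high vowel flanked by voiceless consonants /x/ and /s/, so it deletes. /u/ is a high vowel flanked by voiceless consonants /k/ and /x/, so it deletes. → [hropxskxji].
/sionsupuxt/: /u/ is a high vowel flanked by voiceless consonants /s/ and /p/, so it deletes. /u/ is a high vowel flanked by voiceless consonants /p/ and /x/, so it deletes. → [sionspxt].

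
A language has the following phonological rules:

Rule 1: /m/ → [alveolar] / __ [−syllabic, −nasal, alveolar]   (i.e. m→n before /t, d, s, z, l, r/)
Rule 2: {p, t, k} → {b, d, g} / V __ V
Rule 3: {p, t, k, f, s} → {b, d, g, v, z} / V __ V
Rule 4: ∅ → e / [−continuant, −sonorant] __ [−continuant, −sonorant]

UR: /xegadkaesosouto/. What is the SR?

Rule 1 (nasal place assimilation): no segment meets the environment; /xegadkaesosouto/ is unchanged.
Rule 2 (intervocalic voicing): /t/ is a voiceless stop between vowels /u/ and /o/, so it voices to [d]. /xegadkaesosouto/ → xegadkaesosoudo.
Rule 3 (intervocalic voicing): /s/ is a voiceless obstruent between vowels /e/ and /o/, so it voices to [z]. /s/ is a voiceless obstruent between vowels /o/ and /o/, so it voices to [z]. /xegadkaesosoudo/ → xegadkaezozoudo.
Rule 4 (stop-cluster e-epenthesis): /d/ and /k/ form a stop–stop cluster, so [e] is inserted between them. /xegadkaezozoudo/ → xegadekaezozoudo.

xegadekaezozoudo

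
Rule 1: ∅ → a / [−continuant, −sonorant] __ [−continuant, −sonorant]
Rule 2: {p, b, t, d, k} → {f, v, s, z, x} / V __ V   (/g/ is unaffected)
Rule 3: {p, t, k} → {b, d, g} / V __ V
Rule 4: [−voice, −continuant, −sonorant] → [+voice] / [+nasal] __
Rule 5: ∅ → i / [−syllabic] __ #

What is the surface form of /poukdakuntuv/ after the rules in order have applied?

pouxazaxunduvi

Rule 1 (stop-cluster a-epenthesis): /k/ and /d/ form a stop–stop cluster, so [a] is inserted between them. /poukdakuntuv/ → poukadakuntuv.
Rule 2 (intervocalic spirantization): /k/ is a stop between vowels /u/ and /a/, so it spirantizes to the fricative [x]. /d/ is a stop between vowels /a/ and /a/, so it spirantizes to the fricative [z]. /k/ is a stop between vowels /a/ and /u/, so it spirantizes to the fricative [x]. /poukadakuntuv/ → pouxazaxuntuv.
Rule 3 (intervocalic voicing): no segment meets the environment; /pouxazaxuntuv/ is unchanged.
Rule 4 (post-nasal voicing): /t/ is a voiceless stop immediately after the nasal /n/, so it voices to [d]. /pouxazaxuntuv/ → pouxazaxunduv.
Rule 5 (final i-epenthesis): the form ends in the consonant /v/, so [i] is inserted word-finally. /pouxazaxunduv/ → pouxazaxunduvi.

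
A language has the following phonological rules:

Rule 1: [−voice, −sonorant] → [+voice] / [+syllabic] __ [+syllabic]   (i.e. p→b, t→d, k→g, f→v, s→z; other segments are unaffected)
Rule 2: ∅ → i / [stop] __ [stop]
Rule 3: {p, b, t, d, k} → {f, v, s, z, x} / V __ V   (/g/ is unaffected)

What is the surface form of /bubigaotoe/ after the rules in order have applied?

Rule 1 (intervocalic voicing): /t/ is a voiceless obstruent between vowels /o/ and /o/, so it voices to [d]. /bubigaotoe/ → bubigaodoe.
Rule 2 (stop-cluster i-epenthesis): no segment meets the environment; /bubigaodoe/ is unchanged.
Rule 3 (intervocalic spirantization): /b/ is a stop between vowels /u/ and /i/, so it spirantizes to the fricative [v]. /d/ is a stop between vowels /o/ and /o/, so it spirantizes to the fricative [z]. /bubigaodoe/ → buvigaozoe.

buvigaozoe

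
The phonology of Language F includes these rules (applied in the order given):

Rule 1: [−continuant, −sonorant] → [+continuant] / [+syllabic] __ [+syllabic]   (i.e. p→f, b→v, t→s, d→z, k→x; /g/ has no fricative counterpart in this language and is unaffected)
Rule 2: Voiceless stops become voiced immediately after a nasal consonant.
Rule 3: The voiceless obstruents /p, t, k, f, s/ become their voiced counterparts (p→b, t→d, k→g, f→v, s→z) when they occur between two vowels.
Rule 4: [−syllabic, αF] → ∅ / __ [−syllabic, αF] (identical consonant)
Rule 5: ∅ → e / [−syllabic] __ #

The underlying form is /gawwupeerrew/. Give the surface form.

Rule 1 (intervocalic spirantization): /p/ is a stop between vowels /u/ and /e/, so it spirantizes to the fricative [f]. /gawwupeerrew/ → gawwufeerrew.
Rule 2 (post-nasal voicing): no segment meets the environment; /gawwufeerrew/ is unchanged.
Rule 3 (intervocalic voicing): /f/ is a voiceless obstruent between vowels /u/ and /e/, so it voices to [v]. /gawwufeerrew/ → gawwuveerrew.
Rule 4 (degemination): /ww/ is a geminate; the first /w/ deletes. /rr/ is a geminate; the first /r/ deletes. /gawwuveerrew/ → gawuveerew.
Rule 5 (final e-epenthesis): the form ends in the consonant /w/, so [e] is inserted word-finally. /gawuveerew/ → gawuveerewe.

gawuveerewe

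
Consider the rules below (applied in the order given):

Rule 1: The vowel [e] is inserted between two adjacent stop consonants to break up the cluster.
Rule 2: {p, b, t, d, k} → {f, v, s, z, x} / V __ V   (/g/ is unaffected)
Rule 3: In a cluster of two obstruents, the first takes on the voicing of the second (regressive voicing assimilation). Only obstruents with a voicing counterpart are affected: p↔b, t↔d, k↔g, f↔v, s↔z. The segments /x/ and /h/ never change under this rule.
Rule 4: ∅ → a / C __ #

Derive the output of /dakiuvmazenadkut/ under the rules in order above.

daxiuvmazenazexuta

Rule 1 (stop-cluster e-epenthesis): /d/ and /k/ form a stop–stop cluster, so [e] is inserted between them. /dakiuvmazenadkut/ → dakiuvmazenadekut.
Rule 2 (intervocalic spirantization): /k/ is a stop between vowels /a/ and /i/, so it spirantizes to the fricative [x]. /d/ is a stop between vowels /a/ and /e/, so it spirantizes to the fricative [z]. /k/ is a stop between vowels /e/ and /u/, so it spirantizes to the fricative [x]. /dakiuvmazenadekut/ → daxiuvmazenazexut.
Rule 3 (regressive voicing assimilation): no segment meets the environment; /daxiuvmazenazexut/ is unchanged.
Rule 4 (final a-epenthesis): the form ends in the consonant /t/, so [a] is inserted word-finally. /daxiuvmazenazexut/ → daxiuvmazenazexuta.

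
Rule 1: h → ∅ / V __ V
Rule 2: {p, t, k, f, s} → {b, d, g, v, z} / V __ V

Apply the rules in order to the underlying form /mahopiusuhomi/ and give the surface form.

maobiuzuomi

Rule 1 (intervocalic h-deletion): /h/ occurs between vowels /a/ and /o/, so it deletes. /h/ occurs between vowels /u/ and /o/, so it deletes. /mahopiusuhomi/ → maopiusuomi.
Rule 2 (intervocalic voicing): /p/ is a voiceless obstruent between vowels /o/ and /i/, so it voices to [b]. /s/ is a voiceless obstruent between vowels /u/ and /u/, so it voices to [z]. /maopiusuomi/ → maobiuzuomi.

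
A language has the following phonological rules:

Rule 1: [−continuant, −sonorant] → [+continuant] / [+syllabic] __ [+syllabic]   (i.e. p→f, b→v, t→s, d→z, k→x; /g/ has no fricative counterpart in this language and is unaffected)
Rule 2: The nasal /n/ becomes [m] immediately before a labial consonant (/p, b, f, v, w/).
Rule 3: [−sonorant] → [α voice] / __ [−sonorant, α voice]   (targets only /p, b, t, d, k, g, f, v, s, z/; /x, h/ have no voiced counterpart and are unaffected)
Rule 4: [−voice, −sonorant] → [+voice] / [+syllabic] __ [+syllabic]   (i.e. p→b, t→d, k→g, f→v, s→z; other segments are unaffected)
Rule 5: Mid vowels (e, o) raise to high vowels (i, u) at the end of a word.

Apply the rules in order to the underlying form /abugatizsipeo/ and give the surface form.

avugazissiveu

Rule 1 (intervocalic spirantization): /b/ is a stop between vowels /a/ and /u/, so it spirantizes to the fricative [v]. /t/ is a stop between vowels /a/ and /i/, so it spirantizes to the fricative [s]. /p/ is a stop between vowels /i/ and /e/, so it spirantizes to the fricative [f]. /abugatizsipeo/ → avugasizsifeo.
Rule 2 (nasal place assimilation): no segment meets the environment; /avugasizsifeo/ is unchanged.
Rule 3 (regressive voicing assimilation): /z/ precedes the voiceless obstruent /s/, so it devoices to [s] by assimilation. /avugasizsifeo/ → avugasissifeo.
Rule 4 (intervocalic voicing): /s/ is a voiceless obstruent between vowels /a/ and /i/, so it voices to [z]. /f/ is a voiceless obstruent between vowels /i/ and /e/, so it voices to [v]. /avugasissifeo/ → avugazissiveo.
Rule 5 (final vowel raising): /o/ is a mid vowel in word-final position, so it raises to [u]. /avugazissiveo/ → avugazissiveu.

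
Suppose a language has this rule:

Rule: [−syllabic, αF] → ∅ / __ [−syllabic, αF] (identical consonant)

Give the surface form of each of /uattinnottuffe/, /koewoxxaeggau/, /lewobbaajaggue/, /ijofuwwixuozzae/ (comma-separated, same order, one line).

/uattinnottuffe/: /tt/ is a geminate; the first /t/ deletes. /nn/ is a geminate; the first /n/ deletes. /tt/ is a geminate; the first /t/ deletes. /ff/ is a geminate; the first /f/ deletes. → [uatinotufe].
/koewoxxaeggau/: /xx/ is a geminate; the first /x/ deletes. /gg/ is a geminate; the first /g/ deletes. → [koewoxaegau].
/lewobbaajaggue/: /bb/ is a geminate; the first /b/ deletes. /gg/ is a geminate; the first /g/ deletes. → [lewobaajague].
/ijofuwwixuozzae/: /ww/ is a geminate; the first /w/ deletes. /zz/ is a geminate; the first /z/ deletes. → [ijofuwixuozae].

uatinotufe, koewoxaegau, lewobaajague, ijofuwixuozae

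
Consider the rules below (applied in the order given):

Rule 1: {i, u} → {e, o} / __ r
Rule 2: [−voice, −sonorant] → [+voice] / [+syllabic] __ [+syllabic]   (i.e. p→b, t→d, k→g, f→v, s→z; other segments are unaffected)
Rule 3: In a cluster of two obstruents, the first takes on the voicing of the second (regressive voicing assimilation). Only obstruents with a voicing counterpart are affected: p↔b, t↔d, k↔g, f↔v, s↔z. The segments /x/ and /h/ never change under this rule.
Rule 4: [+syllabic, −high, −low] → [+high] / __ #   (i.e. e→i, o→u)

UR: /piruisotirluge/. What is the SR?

Rule 1 (pre-rhotic lowering): /i/ is a high vowel immediately before /r/, so it lowers to [e]. /i/ is a high vowel immediately before /r/, so it lowers to [e]. /piruisotirluge/ → peruisoterluge.
Rule 2 (intervocalic voicing): /s/ is a voiceless obstruent between vowels /i/ and /o/, so it voices to [z]. /t/ is a voiceless obstruent between vowels /o/ and /e/, so it voices to [d]. /peruisoterluge/ → peruizoderluge.
Rule 3 (regressive voicing assimilation): no segment meets the environment; /peruizoderluge/ is unchanged.
Rule 4 (final vowel raising): /e/ is a mid vowel in word-final position, so it raises to [i]. /peruizoderluge/ → peruizoderlugi.

peruizoderlugi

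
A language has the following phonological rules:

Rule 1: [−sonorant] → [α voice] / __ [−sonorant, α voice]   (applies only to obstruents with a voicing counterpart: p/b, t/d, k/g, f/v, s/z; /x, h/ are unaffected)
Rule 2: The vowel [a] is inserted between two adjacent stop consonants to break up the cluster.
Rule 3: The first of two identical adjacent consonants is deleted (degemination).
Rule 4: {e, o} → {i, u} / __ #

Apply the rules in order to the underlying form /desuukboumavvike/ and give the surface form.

desuugaboumaviki

Rule 1 (regressive voicing assimilation): /k/ precedes the voiced obstruent /b/, so it voices to [g] by assimilation. /desuukboumavvike/ → desuugboumavvike.
Rule 2 (stop-cluster a-epenthesis): /g/ and /b/ form a stop–stop cluster, so [a] is inserted between them. /desuugboumavvike/ → desuugaboumavvike.
Rule 3 (degemination): /vv/ is a geminate; the first /v/ deletes. /desuugaboumavvike/ → desuugaboumavike.
Rule 4 (final vowel raising): /e/ is a mid vowel in word-final position, so it raises to [i]. /desuugaboumavike/ → desuugaboumaviki.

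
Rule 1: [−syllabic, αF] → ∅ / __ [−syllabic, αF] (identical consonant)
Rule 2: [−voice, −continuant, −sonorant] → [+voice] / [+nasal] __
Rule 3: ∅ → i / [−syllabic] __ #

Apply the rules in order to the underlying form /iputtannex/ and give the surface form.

iputanexi

Rule 1 (degemination): /tt/ is a geminate; the first /t/ deletes. /nn/ is a geminate; the first /n/ deletes. /iputtannex/ → iputanex.
Rule 2 (post-nasal voicing): no segment meets the environment; /iputanex/ is unchanged.
Rule 3 (final i-epenthesis): the form ends in the consonant /x/, so [i] is inserted word-finally. /iputanex/ → iputanexi.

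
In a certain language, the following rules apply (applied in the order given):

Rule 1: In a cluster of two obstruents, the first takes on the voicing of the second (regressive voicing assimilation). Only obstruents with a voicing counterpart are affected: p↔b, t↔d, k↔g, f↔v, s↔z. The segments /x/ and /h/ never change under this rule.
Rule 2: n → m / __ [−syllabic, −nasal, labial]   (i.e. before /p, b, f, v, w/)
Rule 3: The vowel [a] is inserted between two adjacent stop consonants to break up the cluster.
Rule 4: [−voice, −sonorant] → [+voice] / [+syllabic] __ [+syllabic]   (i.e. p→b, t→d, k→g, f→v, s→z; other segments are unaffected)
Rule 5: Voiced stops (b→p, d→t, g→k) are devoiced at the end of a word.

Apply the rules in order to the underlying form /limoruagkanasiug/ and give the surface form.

Rule 1 (regressive voicing assimilation): /g/ precedes the voiceless obstruent /k/, so it devoices to [k] by assimilation. /limoruagkanasiug/ → limoruakkanasiug.
Rule 2 (nasal place assimilation): no segment meets the environment; /limoruakkanasiug/ is unchanged.
Rule 3 (stop-cluster a-epenthesis): /k/ and /k/ form a stop–stop cluster, so [a] is inserted between them. /limoruakkanasiug/ → limoruakakanasiug.
Rule 4 (intervocalic voicing): /k/ is a voiceless obstruent between vowels /a/ and /a/, so it voices to [g]. /k/ is a voiceless obstruent between vowels /a/ and /a/, so it voices to [g]. /s/ is a voiceless obstruent between vowels /a/ and /i/, so it voices to [z]. /limoruakakanasiug/ → limoruagaganaziug.
Rule 5 (final devoicing): /g/ is a voiced stop in word-final position, so it devoices to [k]. /limoruagaganaziug/ → limoruagaganaziuk.

limoruagaganaziuk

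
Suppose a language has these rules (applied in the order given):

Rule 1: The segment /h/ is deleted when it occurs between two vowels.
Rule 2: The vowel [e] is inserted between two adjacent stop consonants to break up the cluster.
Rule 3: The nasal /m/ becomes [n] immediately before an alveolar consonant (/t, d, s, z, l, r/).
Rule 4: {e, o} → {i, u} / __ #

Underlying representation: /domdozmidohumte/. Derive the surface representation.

Rule 1 (intervocalic h-deletion): /h/ occurs between vowels /o/ and /u/, so it deletes. /domdozmidohumte/ → domdozmidoumte.
Rule 2 (stop-cluster e-epenthesis): no segment meets the environment; /domdozmidoumte/ is unchanged.
Rule 3 (nasal place assimilation): /m/ precedes the alveolar consonant /d/, so it assimilates in place to [n]. /m/ precedes the alveolar consonant /t/, so it assimilates in place to [n]. /domdozmidoumte/ → dondozmidounte.
Rule 4 (final vowel raising): /e/ is a mid vowel in word-final position, so it raises to [i]. /dondozmidounte/ → dondozmidounti.

dondozmidounti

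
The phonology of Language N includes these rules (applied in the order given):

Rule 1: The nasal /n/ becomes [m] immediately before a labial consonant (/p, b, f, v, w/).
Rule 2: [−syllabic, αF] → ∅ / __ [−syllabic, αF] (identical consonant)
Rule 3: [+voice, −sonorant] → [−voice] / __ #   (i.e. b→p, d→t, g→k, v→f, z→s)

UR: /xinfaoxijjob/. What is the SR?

ximfaoxijop

Rule 1 (nasal place assimilation): /n/ precedes the labial consonant /f/, so it assimilates in place to [m]. /xinfaoxijjob/ → ximfaoxijjob.
Rule 2 (degemination): /jj/ is a geminate; the first /j/ deletes. /ximfaoxijjob/ → ximfaoxijob.
Rule 3 (final devoicing): /b/ is a voiced obstruent in word-final position, so it devoices to [p]. /ximfaoxijob/ → ximfaoxijop.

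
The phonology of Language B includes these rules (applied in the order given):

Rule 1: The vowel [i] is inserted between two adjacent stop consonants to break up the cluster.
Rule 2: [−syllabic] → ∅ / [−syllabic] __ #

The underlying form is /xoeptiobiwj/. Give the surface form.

Rule 1 (stop-cluster i-epenthesis): /p/ and /t/ form a stop–stop cluster, so [i] is inserted between them. /xoeptiobiwj/ → xoepitiobiwj.
Rule 2 (final cluster simplification): /j/ is the second consonant of a word-final cluster /wj/, so it deletes. /xoepitiobiwj/ → xoepitiobiw.

xoepitiobiw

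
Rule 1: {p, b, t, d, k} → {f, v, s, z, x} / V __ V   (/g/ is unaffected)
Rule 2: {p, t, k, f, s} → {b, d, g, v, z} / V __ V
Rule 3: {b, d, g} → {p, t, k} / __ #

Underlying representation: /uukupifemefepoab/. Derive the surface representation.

Rule 1 (intervocalic spirantization): /k/ is a stop between vowels /u/ and /u/, so it spirantizes to the fricative [x]. /p/ is a stop between vowels /u/ and /i/, so it spirantizes to the fricative [f]. /p/ is a stop between vowels /e/ and /o/, so it spirantizes to the fricative [f]. /uukupifemefepoab/ → uuxufifemefefoab.
Rule 2 (intervocalic voicing): /f/ is a voiceless obstruent between vowels /u/ and /i/, so it voices to [v]. /f/ is a voiceless obstruent between vowels /i/ and /e/, so it voices to [v]. /f/ is a voiceless obstruent between vowels /e/ and /e/, so it voices to [v]. /f/ is a voiceless obstruent between vowels /e/ and /o/, so it voices to [v]. /uuxufifemefefoab/ → uuxuvivemevevoab.
Rule 3 (final devoicing): /b/ is a voiced stop in word-final position, so it devoices to [p]. /uuxuvivemevevoab/ → uuxuvivemevevoap.

uuxuvivemevevoap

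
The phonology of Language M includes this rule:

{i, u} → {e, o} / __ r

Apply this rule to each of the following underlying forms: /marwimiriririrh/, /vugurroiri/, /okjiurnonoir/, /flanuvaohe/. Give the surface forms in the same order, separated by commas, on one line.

marwimererererh, vugorroeri, okjiornonoer, flanuvaohe

/marwimiriririrh/: /i/ is a high vowel immediately before /r/, so it lowers to [e]. /i/ is a high vowel immediately before /r/, so it lowers to [e]. /i/ is a high vowel immediately before /r/, so it lowers to [e]. /i/ is a high vowel immediately before /r/, so it lowers to [e]. → [marwimererererh].
/vugurroiri/: /u/ is a high vowel immediately before /r/, so it lowers to [o]. /i/ is a high vowel immediately before /r/, so it lowers to [e]. → [vugorroeri].
/okjiurnonoir/: /u/ is a high vowel immediately before /r/, so it lowers to [o]. /i/ is a high vowel immediately before /r/, so it lowers to [e]. → [okjiornonoer].
/flanuvaohe/: the rule's environment is not met; surfaces unchanged as [flanuvaohe].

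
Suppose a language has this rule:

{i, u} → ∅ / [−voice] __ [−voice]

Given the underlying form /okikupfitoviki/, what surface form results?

okkpftoviki

/i/ is a high vowel flanked by voiceless consonants /k/ and /k/, so it deletes.
/u/ is a high vowel flanked by voiceless consonants /k/ and /p/, so it deletes.
/i/ is a high vowel flanked by voiceless consonants /f/ and /t/, so it deletes.
Surface form: [okkpftoviki].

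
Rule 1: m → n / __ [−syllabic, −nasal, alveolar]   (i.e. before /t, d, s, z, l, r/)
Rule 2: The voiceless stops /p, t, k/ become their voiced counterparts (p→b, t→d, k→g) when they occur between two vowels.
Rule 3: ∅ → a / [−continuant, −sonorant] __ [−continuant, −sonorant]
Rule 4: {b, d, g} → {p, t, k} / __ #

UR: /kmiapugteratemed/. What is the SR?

Rule 1 (nasal place assimilation): no segment meets the environment; /kmiapugteratemed/ is unchanged.
Rule 2 (intervocalic voicing): /p/ is a voiceless stop between vowels /a/ and /u/, so it voices to [b]. /t/ is a voiceless stop between vowels /a/ and /e/, so it voices to [d]. /kmiapugteratemed/ → kmiabugterademed.
Rule 3 (stop-cluster a-epenthesis): /g/ and /t/ form a stop–stop cluster, so [a] is inserted between them. /kmiabugterademed/ → kmiabugaterademed.
Rule 4 (final devoicing): /d/ is a voiced stop in word-final position, so it devoices to [t]. /kmiabugaterademed/ → kmiabugaterademet.

kmiabugaterademet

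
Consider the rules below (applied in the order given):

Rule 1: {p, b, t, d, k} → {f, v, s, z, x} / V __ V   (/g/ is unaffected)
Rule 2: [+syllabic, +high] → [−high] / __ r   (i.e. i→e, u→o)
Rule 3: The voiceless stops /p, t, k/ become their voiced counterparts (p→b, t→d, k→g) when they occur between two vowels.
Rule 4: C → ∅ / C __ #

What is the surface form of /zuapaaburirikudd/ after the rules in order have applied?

zuafaavorerixud

Rule 1 (intervocalic spirantization): /p/ is a stop between vowels /a/ and /a/, so it spirantizes to the fricative [f]. /b/ is a stop between vowels /a/ and /u/, so it spirantizes to the fricative [v]. /k/ is a stop between vowels /i/ and /u/, so it spirantizes to the fricative [x]. /zuapaaburirikudd/ → zuafaavuririxudd.
Rule 2 (pre-rhotic lowering): /u/ is a high vowel immediately before /r/, so it lowers to [o]. /i/ is a high vowel immediately before /r/, so it lowers to [e]. /zuafaavuririxudd/ → zuafaavorerixudd.
Rule 3 (intervocalic voicing): no segment meets the environment; /zuafaavorerixudd/ is unchanged.
Rule 4 (final cluster simplification): /d/ is the second consonant of a word-final cluster /dd/, so it deletes. /zuafaavorerixudd/ → zuafaavorerixud.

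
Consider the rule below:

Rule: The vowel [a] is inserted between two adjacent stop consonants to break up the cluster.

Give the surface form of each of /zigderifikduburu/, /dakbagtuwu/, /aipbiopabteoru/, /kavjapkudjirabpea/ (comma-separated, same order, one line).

zigaderifikaduburu, dakabagatuwu, aipabiopabateoru, kavjapakudjirabapea

/zigderifikduburu/: /g/ and /d/ form a stop–stop cluster, so [a] is inserted between them. /k/ and /d/ form a stop–stop cluster, so [a] is inserted between them. → [zigaderifikaduburu].
/dakbagtuwu/: /k/ and /b/ form a stop–stop cluster, so [a] is inserted between them. /g/ and /t/ form a stop–stop cluster, so [a] is inserted between them. → [dakabagatuwu].
/aipbiopabteoru/: /p/ and /b/ form a stop–stop cluster, so [a] is inserted between them. /b/ and /t/ form a stop–stop cluster, so [a] is inserted between them. → [aipabiopabateoru].
/kavjapkudjirabpea/: /p/ and /k/ form a stop–stop cluster, so [a] is inserted between them. /b/ and /p/ form a stop–stop cluster, so [a] is inserted between them. → [kavjapakudjirabapea].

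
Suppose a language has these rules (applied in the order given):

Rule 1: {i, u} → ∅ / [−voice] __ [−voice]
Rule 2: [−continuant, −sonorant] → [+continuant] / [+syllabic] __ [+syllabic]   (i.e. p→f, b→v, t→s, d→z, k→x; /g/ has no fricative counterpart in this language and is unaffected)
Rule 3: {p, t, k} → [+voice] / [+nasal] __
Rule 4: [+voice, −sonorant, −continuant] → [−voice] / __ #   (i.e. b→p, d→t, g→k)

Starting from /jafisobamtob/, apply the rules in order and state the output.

jafsovamdop

Rule 1 (high vowel syncope): /i/ is a high vowel flanked by voiceless consonants /f/ and /s/, so it deletes. /jafisobamtob/ → jafsobamtob.
Rule 2 (intervocalic spirantization): /b/ is a stop between vowels /o/ and /a/, so it spirantizes to the fricative [v]. /jafsobamtob/ → jafsovamtob.
Rule 3 (post-nasal voicing): /t/ is a voiceless stop immediately after the nasal /m/, so it voices to [d]. /jafsovamtob/ → jafsovamdob.
Rule 4 (final devoicing): /b/ is a voiced stop in word-final position, so it devoices to [p]. /jafsovamdob/ → jafsovamdop.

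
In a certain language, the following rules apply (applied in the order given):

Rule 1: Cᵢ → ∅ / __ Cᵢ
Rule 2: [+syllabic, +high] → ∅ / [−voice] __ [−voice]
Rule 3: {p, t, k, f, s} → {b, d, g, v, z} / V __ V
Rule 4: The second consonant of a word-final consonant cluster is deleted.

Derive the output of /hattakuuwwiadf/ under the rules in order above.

Rule 1 (degemination): /tt/ is a geminate; the first /t/ deletes. /ww/ is a geminate; the first /w/ deletes. /hattakuuwwiadf/ → hatakuuwiadf.
Rule 2 (high vowel syncope): no segment meets the environment; /hatakuuwiadf/ is unchanged.
Rule 3 (intervocalic voicing): /t/ is a voiceless obstruent between vowels /a/ and /a/, so it voices to [d]. /k/ is a voiceless obstruent between vowels /a/ and /u/, so it voices to [g]. /hatakuuwiadf/ → hadaguuwiadf.
Rule 4 (final cluster simplification): /f/ is the second consonant of a word-final cluster /df/, so it deletes. /hadaguuwiadf/ → hadaguuwiad.

hadaguuwiad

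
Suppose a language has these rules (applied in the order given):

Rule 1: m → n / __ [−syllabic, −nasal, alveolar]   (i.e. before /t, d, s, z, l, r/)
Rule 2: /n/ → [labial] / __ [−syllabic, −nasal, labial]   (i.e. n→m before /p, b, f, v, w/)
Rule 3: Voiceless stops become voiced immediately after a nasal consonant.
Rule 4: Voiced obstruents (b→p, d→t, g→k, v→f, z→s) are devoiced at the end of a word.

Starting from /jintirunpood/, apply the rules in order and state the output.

jindirumboot

Rule 1 (nasal place assimilation): no segment meets the environment; /jintirunpood/ is unchanged.
Rule 2 (nasal place assimilation): /n/ precedes the labial consonant /p/, so it assimilates in place to [m]. /jintirunpood/ → jintirumpood.
Rule 3 (post-nasal voicing): /t/ is a voiceless stop immediately after the nasal /n/, so it voices to [d]. /p/ is a voiceless stop immediately after the nasal /m/, so it voices to [b]. /jintirumpood/ → jindirumbood.
Rule 4 (final devoicing): /d/ is a voiced obstruent in word-final position, so it devoices to [t]. /jindirumbood/ → jindirumboot.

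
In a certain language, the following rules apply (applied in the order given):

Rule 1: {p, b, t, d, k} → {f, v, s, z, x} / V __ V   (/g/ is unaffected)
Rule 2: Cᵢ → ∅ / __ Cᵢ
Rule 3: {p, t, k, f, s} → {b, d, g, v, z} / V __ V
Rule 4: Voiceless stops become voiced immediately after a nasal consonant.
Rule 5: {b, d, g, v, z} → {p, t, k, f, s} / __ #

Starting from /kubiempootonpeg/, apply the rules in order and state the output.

kuviemboozonbek

Rule 1 (intervocalic spirantization): /b/ is a stop between vowels /u/ and /i/, so it spirantizes to the fricative [v]. /t/ is a stop between vowels /o/ and /o/, so it spirantizes to the fricative [s]. /kubiempootonpeg/ → kuviempoosonpeg.
Rule 2 (degemination): no segment meets the environment; /kuviempoosonpeg/ is unchanged.
Rule 3 (intervocalic voicing): /s/ is a voiceless obstruent between vowels /o/ and /o/, so it voices to [z]. /kuviempoosonpeg/ → kuviempoozonpeg.
Rule 4 (post-nasal voicing): /p/ is a voiceless stop immediately after the nasal /m/, so it voices to [b]. /p/ is a voiceless stop immediately after the nasal /n/, so it voices to [b]. /kuviempoozonpeg/ → kuviemboozonbeg.
Rule 5 (final devoicing): /g/ is a voiced obstruent in word-final position, so it devoices to [k]. /kuviemboozonbeg/ → kuviemboozonbek.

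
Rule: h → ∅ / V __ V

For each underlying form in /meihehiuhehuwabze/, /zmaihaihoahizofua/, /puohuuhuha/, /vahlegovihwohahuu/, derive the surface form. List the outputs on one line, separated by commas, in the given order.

meieiueuwabze, zmaiaioaizofua, puouuua, vahlegovihwoauu

/meihehiuhehuwabze/: /h/ occurs between vowels /i/ and /e/, so it deletes. /h/ occurs between vowels /e/ and /i/, so it deletes. /h/ occurs between vowels /u/ and /e/, so it deletes. /h/ occurs between vowels /e/ and /u/, so it deletes. → [meieiueuwabze].
/zmaihaihoahizofua/: /h/ occurs between vowels /i/ and /a/, so it deletes. /h/ occurs between vowels /i/ and /o/, so it deletes. /h/ occurs between vowels /a/ and /i/, so it deletes. → [zmaiaioaizofua].
/puohuuhuha/: /h/ occurs between vowels /o/ and /u/, so it deletes. /h/ occurs between vowels /u/ and /u/, so it deletes. /h/ occurs between vowels /u/ and /a/, so it deletes. → [puouuua].
/vahlegovihwohahuu/: /h/ occurs between vowels /o/ and /a/, so it deletes. /h/ occurs between vowels /a/ and /u/, so it deletes. → [vahlegovihwoauu].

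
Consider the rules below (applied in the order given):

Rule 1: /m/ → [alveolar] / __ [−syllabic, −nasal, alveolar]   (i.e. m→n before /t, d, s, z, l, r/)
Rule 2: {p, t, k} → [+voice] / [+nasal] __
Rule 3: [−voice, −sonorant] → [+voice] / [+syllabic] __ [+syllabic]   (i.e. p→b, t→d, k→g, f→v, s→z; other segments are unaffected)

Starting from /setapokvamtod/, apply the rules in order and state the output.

sedabokvandod

Rule 1 (nasal place assimilation): /m/ precedes the alveolar consonant /t/, so it assimilates in place to [n]. /setapokvamtod/ → setapokvantod.
Rule 2 (post-nasal voicing): /t/ is a voiceless stop immediately after the nasal /n/, so it voices to [d]. /setapokvantod/ → setapokvandod.
Rule 3 (intervocalic voicing): /t/ is a voiceless obstruent between vowels /e/ and /a/, so it voices to [d]. /p/ is a voiceless obstruent between vowels /a/ and /o/, so it voices to [b]. /setapokvandod/ → sedabokvandod.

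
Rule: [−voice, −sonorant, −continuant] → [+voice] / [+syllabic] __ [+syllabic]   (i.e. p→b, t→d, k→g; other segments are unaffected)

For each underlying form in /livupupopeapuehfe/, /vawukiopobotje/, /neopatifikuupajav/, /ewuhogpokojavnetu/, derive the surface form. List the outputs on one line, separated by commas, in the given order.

/livupupopeapuehfe/: /p/ is a voiceless stop between vowels /u/ and /u/, so it voices to [b]. /p/ is a voiceless stop between vowels /u/ and /o/, so it voices to [b]. /p/ is a voiceless stop between vowels /o/ and /e/, so it voices to [b]. /p/ is a voiceless stop between vowels /a/ and /u/, so it voices to [b]. → [livububobeabuehfe].
/vawukiopobotje/: /k/ is a voiceless stop between vowels /u/ and /i/, so it voices to [g]. /p/ is a voiceless stop between vowels /o/ and /o/, so it voices to [b]. → [vawugiobobotje].
/neopatifikuupajav/: /p/ is a voiceless stop between vowels /o/ and /a/, so it voices to [b]. /t/ is a voiceless stop between vowels /a/ and /i/, so it voices to [d]. /k/ is a voiceless stop between vowels /i/ and /u/, so it voices to [g]. /p/ is a voiceless stop between vowels /u/ and /a/, so it voices to [b]. → [neobadifiguubajav].
/ewuhogpokojavnetu/: /k/ is a voiceless stop between vowels /o/ and /o/, so it voices to [g]. /t/ is a voiceless stop between vowels /e/ and /u/, so it voices to [d]. → [ewuhogpogojavnedu].

livububobeabuehfe, vawugiobobotje, neobadifiguubajav, ewuhogpogojavnedu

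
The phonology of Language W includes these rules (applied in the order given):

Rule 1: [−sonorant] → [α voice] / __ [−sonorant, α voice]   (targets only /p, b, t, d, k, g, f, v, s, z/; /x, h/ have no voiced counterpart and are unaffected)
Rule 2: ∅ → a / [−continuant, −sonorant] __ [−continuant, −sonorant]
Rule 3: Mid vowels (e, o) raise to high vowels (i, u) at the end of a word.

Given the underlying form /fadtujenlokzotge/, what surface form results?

Rule 1 (regressive voicing assimilation): /d/ precedes the voiceless obstruent /t/, so it devoices to [t] by assimilation. /k/ precedes the voiced obstruent /z/, so it voices to [g] by assimilation. /t/ precedes the voiced obstruent /g/, so it voices to [d] by assimilation. /fadtujenlokzotge/ → fattujenlogzodge.
Rule 2 (stop-cluster a-epenthesis): /t/ and /t/ form a stop–stop cluster, so [a] is inserted between them. /d/ and /g/ form a stop–stop cluster, so [a] is inserted between them. /fattujenlogzodge/ → fatatujenlogzodage.
Rule 3 (final vowel raising): /e/ is a mid vowel in word-final position, so it raises to [i]. /fatatujenlogzodage/ → fatatujenlogzodagi.

fatatujenlogzodagi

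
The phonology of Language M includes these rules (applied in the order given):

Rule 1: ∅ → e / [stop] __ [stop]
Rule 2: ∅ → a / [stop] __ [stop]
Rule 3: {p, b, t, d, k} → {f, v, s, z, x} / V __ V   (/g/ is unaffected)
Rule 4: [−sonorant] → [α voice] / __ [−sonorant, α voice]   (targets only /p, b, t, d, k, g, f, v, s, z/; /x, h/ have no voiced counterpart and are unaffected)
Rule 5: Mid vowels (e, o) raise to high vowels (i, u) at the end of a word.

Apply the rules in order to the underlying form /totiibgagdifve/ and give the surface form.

tosiivegagezivvi

Rule 1 (stop-cluster e-epenthesis): /b/ and /g/ form a stop–stop cluster, so [e] is inserted between them. /g/ and /d/ form a stop–stop cluster, so [e] is inserted between them. /totiibgagdifve/ → totiibegagedifve.
Rule 2 (stop-cluster a-epenthesis): no segment meets the environment; /totiibegagedifve/ is unchanged.
Rule 3 (intervocalic spirantization): /t/ is a stop between vowels /o/ and /i/, so it spirantizes to the fricative [s]. /b/ is a stop between vowels /i/ and /e/, so it spirantizes to the fricative [v]. /d/ is a stop between vowels /e/ and /i/, so it spirantizes to the fricative [z]. /totiibegagedifve/ → tosiivegagezifve.
Rule 4 (regressive voicing assimilation): /f/ precedes the voiced obstruent /v/, so it voices to [v] by assimilation. /tosiivegagezifve/ → tosiivegagezivve.
Rule 5 (final vowel raising): /e/ is a mid vowel in word-final position, so it raises to [i]. /tosiivegagezivve/ → tosiivegagezivvi.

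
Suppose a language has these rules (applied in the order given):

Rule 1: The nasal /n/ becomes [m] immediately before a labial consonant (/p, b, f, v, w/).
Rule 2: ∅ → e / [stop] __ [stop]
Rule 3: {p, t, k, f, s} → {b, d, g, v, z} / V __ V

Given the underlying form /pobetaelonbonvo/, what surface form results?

pobedaelombomvo

Rule 1 (nasal place assimilation): /n/ precedes the labial consonant /b/, so it assimilates in place to [m]. /n/ precedes the labial consonant /v/, so it assimilates in place to [m]. /pobetaelonbonvo/ → pobetaelombomvo.
Rule 2 (stop-cluster e-epenthesis): no segment meets the environment; /pobetaelombomvo/ is unchanged.
Rule 3 (intervocalic voicing): /t/ is a voiceless obstruent between vowels /e/ and /a/, so it voices to [d]. /pobetaelombomvo/ → pobedaelombomvo.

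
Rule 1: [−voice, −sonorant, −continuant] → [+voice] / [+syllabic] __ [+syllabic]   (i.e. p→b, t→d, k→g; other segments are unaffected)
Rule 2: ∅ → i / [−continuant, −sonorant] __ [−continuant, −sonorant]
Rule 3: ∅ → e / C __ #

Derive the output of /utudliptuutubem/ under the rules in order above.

ududlipituudubeme

Rule 1 (intervocalic voicing): /t/ is a voiceless stop between vowels /u/ and /u/, so it voices to [d]. /t/ is a voiceless stop between vowels /u/ and /u/, so it voices to [d]. /utudliptuutubem/ → ududliptuudubem.
Rule 2 (stop-cluster i-epenthesis): /p/ and /t/ form a stop–stop cluster, so [i] is inserted between them. /ududliptuudubem/ → ududlipituudubem.
Rule 3 (final e-epenthesis): the form ends in the consonant /m/, so [e] is inserted word-finally. /ududlipituudubem/ → ududlipituudubeme.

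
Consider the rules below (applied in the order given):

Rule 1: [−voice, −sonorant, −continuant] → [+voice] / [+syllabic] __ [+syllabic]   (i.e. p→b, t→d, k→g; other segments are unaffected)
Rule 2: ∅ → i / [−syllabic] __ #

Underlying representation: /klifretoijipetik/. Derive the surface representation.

Rule 1 (intervocalic voicing): /t/ is a voiceless stop between vowels /e/ and /o/, so it voices to [d]. /p/ is a voiceless stop between vowels /i/ and /e/, so it voices to [b]. /t/ is a voiceless stop between vowels /e/ and /i/, so it voices to [d]. /klifretoijipetik/ → klifredoijibedik.
Rule 2 (final i-epenthesis): the form ends in the consonant /k/, so [i] is inserted word-finally. /klifredoijibedik/ → klifredoijibediki.

klifredoijibediki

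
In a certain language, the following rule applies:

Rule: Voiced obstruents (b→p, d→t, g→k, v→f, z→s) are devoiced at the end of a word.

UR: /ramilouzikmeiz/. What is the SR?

Scanning /ramilouzikmeiz/: /z/ at position 8 is not in the conditioning environment; /z/ is a voiced obstruent in word-final position, so it devoices to [s].
Result: [ramilouzikmeis].

ramilouzikmeis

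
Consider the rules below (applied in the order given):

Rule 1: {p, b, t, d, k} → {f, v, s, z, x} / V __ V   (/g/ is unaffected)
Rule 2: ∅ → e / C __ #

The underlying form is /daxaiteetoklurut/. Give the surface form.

Rule 1 (intervocalic spirantization): /t/ is a stop between vowels /i/ and /e/, so it spirantizes to the fricative [s]. /t/ is a stop between vowels /e/ and /o/, so it spirantizes to the fricative [s]. /daxaiteetoklurut/ → daxaiseesoklurut.
Rule 2 (final e-epenthesis): the form ends in the consonant /t/, so [e] is inserted word-finally. /daxaiseesoklurut/ → daxaiseesoklurute.

daxaiseesoklurute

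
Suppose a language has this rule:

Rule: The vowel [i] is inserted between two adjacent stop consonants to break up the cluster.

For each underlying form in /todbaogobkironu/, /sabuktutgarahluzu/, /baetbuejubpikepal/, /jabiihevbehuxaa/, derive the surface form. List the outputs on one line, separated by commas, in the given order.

todibaogobikironu, sabukitutigarahluzu, baetibuejubipikepal, jabiihevbehuxaa

/todbaogobkironu/: /d/ and /b/ form a stop–stop cluster, so [i] is inserted between them. /b/ and /k/ form a stop–stop cluster, so [i] is inserted between them. → [todibaogobikironu].
/sabuktutgarahluzu/: /k/ and /t/ form a stop–stop cluster, so [i] is inserted between them. /t/ and /g/ form a stop–stop cluster, so [i] is inserted between them. → [sabukitutigarahluzu].
/baetbuejubpikepal/: /t/ and /b/ form a stop–stop cluster, so [i] is inserted between them. /b/ and /p/ form a stop–stop cluster, so [i] is inserted between them. → [baetibuejubipikepal].
/jabiihevbehuxaa/: the rule's environment is not met; surfaces unchanged as [jabiihevbehuxaa].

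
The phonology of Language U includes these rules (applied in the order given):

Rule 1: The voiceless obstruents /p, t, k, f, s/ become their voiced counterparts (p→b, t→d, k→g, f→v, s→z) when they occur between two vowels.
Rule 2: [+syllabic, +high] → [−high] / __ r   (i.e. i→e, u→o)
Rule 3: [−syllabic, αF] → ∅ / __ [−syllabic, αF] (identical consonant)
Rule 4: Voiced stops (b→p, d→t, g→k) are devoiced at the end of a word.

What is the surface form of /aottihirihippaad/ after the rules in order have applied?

Rule 1 (intervocalic voicing): no segment meets the environment; /aottihirihippaad/ is unchanged.
Rule 2 (pre-rhotic lowering): /i/ is a high vowel immediately before /r/, so it lowers to [e]. /aottihirihippaad/ → aottiherihippaad.
Rule 3 (degemination): /tt/ is a geminate; the first /t/ deletes. /pp/ is a geminate; the first /p/ deletes. /aottiherihippaad/ → aotiherihipaad.
Rule 4 (final devoicing): /d/ is a voiced stop in word-final position, so it devoices to [t]. /aotiherihipaad/ → aotiherihipaat.

aotiherihipaat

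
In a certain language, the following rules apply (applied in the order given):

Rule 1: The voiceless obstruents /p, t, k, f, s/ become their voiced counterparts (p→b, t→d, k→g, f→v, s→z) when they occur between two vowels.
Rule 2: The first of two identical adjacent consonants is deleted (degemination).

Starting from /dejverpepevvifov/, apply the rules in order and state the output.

Rule 1 (intervocalic voicing): /p/ is a voiceless obstruent between vowels /e/ and /e/, so it voices to [b]. /f/ is a voiceless obstruent between vowels /i/ and /o/, so it voices to [v]. /dejverpepevvifov/ → dejverpebevvivov.
Rule 2 (degemination): /vv/ is a geminate; the first /v/ deletes. /dejverpebevvivov/ → dejverpebevivov.

dejverpebevivov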